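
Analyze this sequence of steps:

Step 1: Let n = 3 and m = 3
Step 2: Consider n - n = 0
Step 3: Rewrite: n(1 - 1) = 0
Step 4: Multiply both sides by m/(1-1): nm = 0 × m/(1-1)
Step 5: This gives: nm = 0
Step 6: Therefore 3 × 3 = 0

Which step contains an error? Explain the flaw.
Step 4: Multiply both sides by m/(1-1): nm = 0 × m/(1-1)

Step 4 multiplies both sides by m/(1-1). However, 1-1 = 0, so this is multiplication by m/0, which is undefined. We cannot multiply by an undefined expression.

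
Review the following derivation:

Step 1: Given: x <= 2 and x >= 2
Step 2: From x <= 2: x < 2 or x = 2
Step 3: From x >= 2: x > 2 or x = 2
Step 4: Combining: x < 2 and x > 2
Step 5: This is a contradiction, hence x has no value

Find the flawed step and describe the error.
Step 4: Combining: x < 2 and x > 2

Step 4 incorrectly combines the conditions. From x <= 2 and x >= 2, the intersection is x = 2. The error treats the 'or' cases as 'and' requirements. The correct conclusion is that x = 2 is the unique solution, not that no solution exists.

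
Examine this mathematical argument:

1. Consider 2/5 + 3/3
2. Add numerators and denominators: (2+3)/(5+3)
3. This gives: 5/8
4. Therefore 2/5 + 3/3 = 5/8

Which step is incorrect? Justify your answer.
Step 2: Add numerators and denominators: (2+3)/(5+3)

Step 2 incorrectly adds fractions by separately adding numerators and denominators. This is wrong. The correct method requires a common denominator: 2/5 + 3/3 = (2×3 + 3×5)/(5×3) = 21/15 = 7/5. The method used gives 5/8, which is different.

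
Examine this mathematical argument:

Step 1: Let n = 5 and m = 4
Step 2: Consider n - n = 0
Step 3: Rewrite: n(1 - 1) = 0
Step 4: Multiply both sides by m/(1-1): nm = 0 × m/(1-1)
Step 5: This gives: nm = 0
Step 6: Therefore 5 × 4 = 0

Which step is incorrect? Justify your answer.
Step 4: Multiply both sides by m/(1-1): nm = 0 × m/(1-1)

Step 4 multiplies both sides by m/(1-1). However, 1-1 = 0, so this is multiplication by m/0, which is undefined. We cannot multiply by an undefined expression.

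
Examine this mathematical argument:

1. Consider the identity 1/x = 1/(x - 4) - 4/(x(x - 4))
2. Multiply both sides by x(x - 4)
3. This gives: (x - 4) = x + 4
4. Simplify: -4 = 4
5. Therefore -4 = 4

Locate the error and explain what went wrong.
Step 3: This gives: (x - 4) = x + 4

Step 3 makes a sign error when clearing denominators. Multiplying -4/(x(x - 4)) by x(x - 4) gives -4, not +4. The correct result is (x - 4) = x - 4, which is trivially true, not (x - 4) = x + 4. (Step 1 is a valid identity: 1/(x - 4) - 4/(x(x - 4)) = (x - 4)/(x(x - 4)) = 1/x.)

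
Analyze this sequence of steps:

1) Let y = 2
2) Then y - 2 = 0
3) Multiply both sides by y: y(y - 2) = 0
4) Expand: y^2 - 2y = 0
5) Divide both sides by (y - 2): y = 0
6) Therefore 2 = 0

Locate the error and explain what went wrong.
Step 5: Divide both sides by (y - 2): y = 0

Step 5 divides both sides by (y - 2). However, since y = 2, we have (y - 2) = 0. Division by zero is undefined, making this step invalid.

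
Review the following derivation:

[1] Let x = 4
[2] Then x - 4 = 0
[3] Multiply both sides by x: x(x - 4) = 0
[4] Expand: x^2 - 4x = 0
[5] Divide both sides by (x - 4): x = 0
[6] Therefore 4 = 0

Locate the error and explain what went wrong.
Step 5: Divide both sides by (x - 4): x = 0

Step 5 divides both sides by (x - 4). However, since x = 4, we have (x - 4) = 0. Division by zero is undefined, making this step invalid.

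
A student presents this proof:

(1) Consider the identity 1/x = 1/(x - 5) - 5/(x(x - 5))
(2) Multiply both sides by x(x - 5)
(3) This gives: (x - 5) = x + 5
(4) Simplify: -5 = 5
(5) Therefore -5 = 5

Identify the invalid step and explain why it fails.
Step 3: This gives: (x - 5) = x + 5

Step 3 makes a sign error when clearing denominators. Multiplying -5/(x(x - 5)) by x(x - 5) gives -5, not +5. The correct result is (x - 5) = x - 5, which is trivially true, not (x - 5) = x + 5. (Step 1 is a valid identity: 1/(x - 5) - 5/(x(x - 5)) = (x - 5)/(x(x - 5)) = 1/x.)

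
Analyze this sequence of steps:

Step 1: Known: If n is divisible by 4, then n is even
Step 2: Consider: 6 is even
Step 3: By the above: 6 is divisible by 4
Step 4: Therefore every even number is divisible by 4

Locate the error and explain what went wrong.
Step 3: By the above: 6 is divisible by 4

Step 3 commits the fallacy of affirming the consequent. The known fact 'divisible by 4 → even' does NOT imply 'even → divisible by 4'. That would be the converse, which is false. For example, 6 is even but 6 ÷ 4 = 1.50, which is not an integer.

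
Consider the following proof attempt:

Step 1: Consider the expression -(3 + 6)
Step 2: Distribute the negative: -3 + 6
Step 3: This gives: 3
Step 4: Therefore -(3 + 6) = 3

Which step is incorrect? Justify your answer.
Step 2: Distribute the negative: -3 + 6

Step 2 incorrectly distributes the negative sign. The correct distribution is -(3 + 6) = -3 - 6 = -9. The negative must be applied to both terms, not just the first. The error treats -(3 + 6) as -3 + 6, which equals 3 instead of -9.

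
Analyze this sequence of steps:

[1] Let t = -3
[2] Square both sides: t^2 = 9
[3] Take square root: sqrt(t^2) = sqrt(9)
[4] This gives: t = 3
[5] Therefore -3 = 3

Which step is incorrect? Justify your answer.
Step 4: This gives: t = 3

Step 4 incorrectly states that sqrt(t^2) = t. The correct identity is sqrt(t^2) = |t|. Since t = -3 < 0, we have sqrt(t^2) = |-3| = 3, not t = -3.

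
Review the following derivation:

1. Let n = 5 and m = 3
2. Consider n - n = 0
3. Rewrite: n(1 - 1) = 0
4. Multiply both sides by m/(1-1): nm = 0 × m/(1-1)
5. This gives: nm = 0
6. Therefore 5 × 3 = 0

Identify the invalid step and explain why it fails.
Step 4: Multiply both sides by m/(1-1): nm = 0 × m/(1-1)

Step 4 multiplies both sides by m/(1-1). However, 1-1 = 0, so this is multiplication by m/0, which is undefined. We cannot multiply by an undefined expression.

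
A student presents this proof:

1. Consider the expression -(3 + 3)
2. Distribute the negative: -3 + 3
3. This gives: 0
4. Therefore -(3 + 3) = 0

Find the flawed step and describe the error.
Step 2: Distribute the negative: -3 + 3

Step 2 incorrectly distributes the negative sign. The correct distribution is -(3 + 3) = -3 - 3 = -6. The negative must be applied to both terms, not just the first. The error treats -(3 + 3) as -3 + 3, which equals 0 instead of -6.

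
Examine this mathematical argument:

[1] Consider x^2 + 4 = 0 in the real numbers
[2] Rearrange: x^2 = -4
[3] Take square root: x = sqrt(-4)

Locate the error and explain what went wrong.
Step 3: Take square root: x = sqrt(-4)

Step 3 takes the square root of -4, which is negative. In the real number system, the square root of a negative number is undefined. The equation x^2 + 4 = 0 has no real solutions. Square roots of negative numbers only exist in the complex numbers.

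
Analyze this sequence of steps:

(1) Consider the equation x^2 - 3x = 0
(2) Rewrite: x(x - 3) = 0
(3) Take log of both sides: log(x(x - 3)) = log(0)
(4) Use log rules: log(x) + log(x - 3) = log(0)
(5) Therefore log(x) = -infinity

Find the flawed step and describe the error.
Step 3: Take log of both sides: log(x(x - 3)) = log(0)

Step 3 takes the logarithm of both sides, resulting in log(0) on the right side. The logarithm is only defined for positive numbers; log(0) is undefined (approaches negative infinity). This operation is invalid.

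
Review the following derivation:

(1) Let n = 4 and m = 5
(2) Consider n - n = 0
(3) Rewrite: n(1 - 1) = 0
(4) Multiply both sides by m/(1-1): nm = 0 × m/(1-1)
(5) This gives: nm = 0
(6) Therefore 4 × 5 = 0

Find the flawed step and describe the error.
Step 4: Multiply both sides by m/(1-1): nm = 0 × m/(1-1)

Step 4 multiplies both sides by m/(1-1). However, 1-1 = 0, so this is multiplication by m/0, which is undefined. We cannot multiply by an undefined expression.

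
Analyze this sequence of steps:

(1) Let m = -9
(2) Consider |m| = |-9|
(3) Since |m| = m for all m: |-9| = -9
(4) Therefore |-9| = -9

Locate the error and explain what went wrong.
Step 3: Since |m| = m for all m: |-9| = -9

Step 3 incorrectly states that |m| = m for all m. The correct definition is |m| = m when m >= 0, and |m| = -m when m < 0. Since -9 < 0, we have |-9| = -(-9) = 9, not -9.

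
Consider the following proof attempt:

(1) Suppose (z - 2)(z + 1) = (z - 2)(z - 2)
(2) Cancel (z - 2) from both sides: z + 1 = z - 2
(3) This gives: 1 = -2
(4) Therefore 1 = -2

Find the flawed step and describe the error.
Step 2: Cancel (z - 2) from both sides: z + 1 = z - 2

Step 2 cancels (z - 2) from both sides. This is only valid if (z - 2) ≠ 0, i.e., z ≠ 2. When z = 2, both sides equal zero regardless of the other factors. The correct approach requires considering z = 2 as a separate case.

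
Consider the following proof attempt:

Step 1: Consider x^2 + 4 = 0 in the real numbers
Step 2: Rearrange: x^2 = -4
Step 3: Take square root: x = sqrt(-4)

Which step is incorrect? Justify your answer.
Step 3: Take square root: x = sqrt(-4)

Step 3 takes the square root of -4, which is negative. In the real number system, the square root of a negative number is undefined. The equation x^2 + 4 = 0 has no real solutions. Square roots of negative numbers only exist in the complex numbers.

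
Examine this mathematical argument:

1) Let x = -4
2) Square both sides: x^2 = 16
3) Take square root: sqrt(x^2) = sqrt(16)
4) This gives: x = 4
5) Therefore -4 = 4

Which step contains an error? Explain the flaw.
Step 4: This gives: x = 4

Step 4 incorrectly states that sqrt(x^2) = x. The correct identity is sqrt(x^2) = |x|. Since x = -4 < 0, we have sqrt(x^2) = |-4| = 4, not x = -4.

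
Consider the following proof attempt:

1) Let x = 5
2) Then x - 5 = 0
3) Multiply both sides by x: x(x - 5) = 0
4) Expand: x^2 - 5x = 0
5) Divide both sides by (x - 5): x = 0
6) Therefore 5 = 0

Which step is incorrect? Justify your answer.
Step 5: Divide both sides by (x - 5): x = 0

Step 5 divides both sides by (x - 5). However, since x = 5, we have (x - 5) = 0. Division by zero is undefined, making this step invalid.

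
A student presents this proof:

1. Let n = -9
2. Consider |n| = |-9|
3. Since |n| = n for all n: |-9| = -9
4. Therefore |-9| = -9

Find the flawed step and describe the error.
Step 3: Since |n| = n for all n: |-9| = -9

Step 3 incorrectly states that |n| = n for all n. The correct definition is |n| = n when n >= 0, and |n| = -n when n < 0. Since -9 < 0, we have |-9| = -(-9) = 9, not -9.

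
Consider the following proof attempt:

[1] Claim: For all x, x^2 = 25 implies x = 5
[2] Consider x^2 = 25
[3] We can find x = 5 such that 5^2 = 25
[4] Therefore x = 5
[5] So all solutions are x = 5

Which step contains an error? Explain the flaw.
Step 4: Therefore x = 5

Step 4 incorrectly concludes that x = 5 is the only solution. The proof shows that x = 5 is A solution (existence), but does not show it is the ONLY solution (uniqueness). In fact, x = -5 is also a solution since (-5)^2 = 25. Finding one solution doesn't prove there are no others.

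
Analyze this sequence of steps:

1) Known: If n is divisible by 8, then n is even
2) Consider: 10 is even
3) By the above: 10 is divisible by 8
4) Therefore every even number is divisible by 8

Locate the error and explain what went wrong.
Step 3: By the above: 10 is divisible by 8

Step 3 commits the fallacy of affirming the consequent. The known fact 'divisible by 8 → even' does NOT imply 'even → divisible by 8'. That would be the converse, which is false. For example, 10 is even but 10 ÷ 8 = 1.25, which is not an integer.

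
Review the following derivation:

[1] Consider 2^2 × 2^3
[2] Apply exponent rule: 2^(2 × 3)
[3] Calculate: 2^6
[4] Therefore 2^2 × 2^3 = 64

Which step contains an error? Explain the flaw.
Step 2: Apply exponent rule: 2^(2 × 3)

Step 2 incorrectly states that a^b × a^c = a^(b×c). The correct rule is a^b × a^c = a^(b+c). The actual value is 2^2 × 2^3 = 2^5 = 32, not 2^6 = 64.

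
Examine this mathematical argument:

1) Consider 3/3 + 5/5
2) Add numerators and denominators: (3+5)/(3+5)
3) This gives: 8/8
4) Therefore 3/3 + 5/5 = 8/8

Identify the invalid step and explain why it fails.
Step 2: Add numerators and denominators: (3+5)/(3+5)

Step 2 incorrectly adds fractions by separately adding numerators and denominators. This is wrong. The correct method requires a common denominator: 3/3 + 5/5 = (3×5 + 5×3)/(3×5) = 30/15 = 2. The method used gives 8/8, which is different.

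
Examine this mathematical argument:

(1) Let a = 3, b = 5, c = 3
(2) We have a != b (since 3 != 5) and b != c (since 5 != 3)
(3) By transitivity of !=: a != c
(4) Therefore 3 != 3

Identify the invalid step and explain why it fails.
Step 3: By transitivity of !=: a != c

Step 3 incorrectly applies transitivity to the '!=' relation. Transitivity states: if a R b and b R c, then a R c. However, '!=' is not transitive. Counterexample: 3 != 5 and 5 != 3, but 3 = 3 (both equal 3). Transitivity holds for relations like <, <=, =, but not for !=.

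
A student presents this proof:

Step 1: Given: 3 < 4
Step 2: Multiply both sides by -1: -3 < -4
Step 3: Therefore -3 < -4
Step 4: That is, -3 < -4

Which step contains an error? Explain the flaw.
Step 2: Multiply both sides by -1: -3 < -4

Step 2 multiplies both sides by -1 but fails to reverse the inequality sign. When multiplying (or dividing) an inequality by a negative number, the direction must be reversed. Since 3 < 4, we should get -3 > -4, i.e., -3 > -4.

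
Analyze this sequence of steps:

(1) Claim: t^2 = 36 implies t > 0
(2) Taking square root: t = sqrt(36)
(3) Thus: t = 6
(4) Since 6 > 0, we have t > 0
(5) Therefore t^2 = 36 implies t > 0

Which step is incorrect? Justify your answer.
Step 2: Taking square root: t = sqrt(36)

Step 2 takes the square root and assumes the positive root only. The equation t^2 = 36 actually has two solutions: t = 6 and t = -6. The proof silently assumes t > 0 without justification, then uses this assumption to conclude t > 0, which is circular. The counterexample t = -6 shows the claim is false.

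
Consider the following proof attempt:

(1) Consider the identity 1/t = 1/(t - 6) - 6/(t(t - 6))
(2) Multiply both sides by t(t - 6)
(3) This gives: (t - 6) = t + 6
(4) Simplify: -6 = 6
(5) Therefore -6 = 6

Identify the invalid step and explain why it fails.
Step 3: This gives: (t - 6) = t + 6

Step 3 makes a sign error when clearing denominators. Multiplying -6/(t(t - 6)) by t(t - 6) gives -6, not +6. The correct result is (t - 6) = t - 6, which is trivially true, not (t - 6) = t + 6. (Step 1 is a valid identity: 1/(t - 6) - 6/(t(t - 6)) = (t - 6)/(t(t - 6)) = 1/t.)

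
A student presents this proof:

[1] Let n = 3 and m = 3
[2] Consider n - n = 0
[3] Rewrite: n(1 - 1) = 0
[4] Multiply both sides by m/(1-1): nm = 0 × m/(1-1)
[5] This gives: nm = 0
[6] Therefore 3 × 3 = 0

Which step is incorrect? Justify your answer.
Step 4: Multiply both sides by m/(1-1): nm = 0 × m/(1-1)

Step 4 multiplies both sides by m/(1-1). However, 1-1 = 0, so this is multiplication by m/0, which is undefined. We cannot multiply by an undefined expression.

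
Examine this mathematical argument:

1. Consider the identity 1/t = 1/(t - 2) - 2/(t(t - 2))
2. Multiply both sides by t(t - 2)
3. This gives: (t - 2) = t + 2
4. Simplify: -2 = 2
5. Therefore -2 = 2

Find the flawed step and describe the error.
Step 3: This gives: (t - 2) = t + 2

Step 3 makes a sign error when clearing denominators. Multiplying -2/(t(t - 2)) by t(t - 2) gives -2, not +2. The correct result is (t - 2) = t - 2, which is trivially true, not (t - 2) = t + 2. (Step 1 is a valid identity: 1/(t - 2) - 2/(t(t - 2)) = (t - 2)/(t(t - 2)) = 1/t.)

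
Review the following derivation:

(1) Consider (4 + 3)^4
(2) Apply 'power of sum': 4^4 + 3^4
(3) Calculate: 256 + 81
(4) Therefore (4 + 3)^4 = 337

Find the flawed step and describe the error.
Step 2: Apply 'power of sum': 4^4 + 3^4

Step 2 incorrectly applies a non-existent rule '(a+b)^n = a^n + b^n'. This is false in general. The correct expansion uses the binomial theorem. The actual value is (4 + 3)^4 = 7^4 = 2401, not 337.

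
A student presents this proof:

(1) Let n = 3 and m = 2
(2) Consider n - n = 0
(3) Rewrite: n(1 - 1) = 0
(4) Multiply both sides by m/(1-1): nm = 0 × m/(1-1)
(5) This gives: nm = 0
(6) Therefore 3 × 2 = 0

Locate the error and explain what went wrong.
Step 4: Multiply both sides by m/(1-1): nm = 0 × m/(1-1)

Step 4 multiplies both sides by m/(1-1). However, 1-1 = 0, so this is multiplication by m/0, which is undefined. We cannot multiply by an undefined expression.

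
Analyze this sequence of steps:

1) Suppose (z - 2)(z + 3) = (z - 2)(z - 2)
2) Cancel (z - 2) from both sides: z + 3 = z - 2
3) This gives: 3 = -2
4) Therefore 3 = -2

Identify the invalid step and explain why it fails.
Step 2: Cancel (z - 2) from both sides: z + 3 = z - 2

Step 2 cancels (z - 2) from both sides. This is only valid if (z - 2) ≠ 0, i.e., z ≠ 2. When z = 2, both sides equal zero regardless of the other factors. The correct approach requires considering z = 2 as a separate case.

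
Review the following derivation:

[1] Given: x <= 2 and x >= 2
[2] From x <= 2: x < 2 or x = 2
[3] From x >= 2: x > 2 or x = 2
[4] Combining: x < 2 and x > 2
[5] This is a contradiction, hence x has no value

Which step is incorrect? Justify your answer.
Step 4: Combining: x < 2 and x > 2

Step 4 incorrectly combines the conditions. From x <= 2 and x >= 2, the intersection is x = 2. The error treats the 'or' cases as 'and' requirements. The correct conclusion is that x = 2 is the unique solution, not that no solution exists.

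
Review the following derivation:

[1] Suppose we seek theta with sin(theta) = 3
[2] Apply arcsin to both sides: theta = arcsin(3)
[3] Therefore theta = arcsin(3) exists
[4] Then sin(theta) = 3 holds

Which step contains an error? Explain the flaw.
Step 2: Apply arcsin to both sides: theta = arcsin(3)

Step 2 applies arcsin to 3. However, arcsin(x) is only defined for x in [-1, 1] because sin(theta) can only produce values in that range. Since |3| > 1, arcsin(3) is undefined. There is no angle whose sine equals 3.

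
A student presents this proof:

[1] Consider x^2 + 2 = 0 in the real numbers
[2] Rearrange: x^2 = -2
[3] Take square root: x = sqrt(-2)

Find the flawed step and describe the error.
Step 3: Take square root: x = sqrt(-2)

Step 3 takes the square root of -2, which is negative. In the real number system, the square root of a negative number is undefined. The equation x^2 + 2 = 0 has no real solutions. Square roots of negative numbers only exist in the complex numbers.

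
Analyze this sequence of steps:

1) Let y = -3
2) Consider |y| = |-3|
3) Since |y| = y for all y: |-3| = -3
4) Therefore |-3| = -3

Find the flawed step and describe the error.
Step 3: Since |y| = y for all y: |-3| = -3

Step 3 incorrectly states that |y| = y for all y. The correct definition is |y| = y when y >= 0, and |y| = -y when y < 0. Since -3 < 0, we have |-3| = -(-3) = 3, not -3.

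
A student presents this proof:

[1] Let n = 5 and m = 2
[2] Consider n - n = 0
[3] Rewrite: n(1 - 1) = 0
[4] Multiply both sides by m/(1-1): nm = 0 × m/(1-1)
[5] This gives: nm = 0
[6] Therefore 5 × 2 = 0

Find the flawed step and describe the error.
Step 4: Multiply both sides by m/(1-1): nm = 0 × m/(1-1)

Step 4 multiplies both sides by m/(1-1). However, 1-1 = 0, so this is multiplication by m/0, which is undefined. We cannot multiply by an undefined expression.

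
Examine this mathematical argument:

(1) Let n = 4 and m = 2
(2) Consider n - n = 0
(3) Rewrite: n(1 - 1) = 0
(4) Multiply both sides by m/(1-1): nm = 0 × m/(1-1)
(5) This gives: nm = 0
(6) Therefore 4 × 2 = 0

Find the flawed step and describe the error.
Step 4: Multiply both sides by m/(1-1): nm = 0 × m/(1-1)

Step 4 multiplies both sides by m/(1-1). However, 1-1 = 0, so this is multiplication by m/0, which is undefined. We cannot multiply by an undefined expression.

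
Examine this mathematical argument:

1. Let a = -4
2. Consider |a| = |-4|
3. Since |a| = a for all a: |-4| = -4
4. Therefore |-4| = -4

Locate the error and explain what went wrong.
Step 3: Since |a| = a for all a: |-4| = -4

Step 3 incorrectly states that |a| = a for all a. The correct definition is |a| = a when a >= 0, and |a| = -a when a < 0. Since -4 < 0, we have |-4| = -(-4) = 4, not -4.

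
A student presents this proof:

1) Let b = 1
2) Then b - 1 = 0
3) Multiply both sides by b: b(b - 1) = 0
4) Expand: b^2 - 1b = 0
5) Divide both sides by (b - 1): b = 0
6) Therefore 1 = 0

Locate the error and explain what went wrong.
Step 5: Divide both sides by (b - 1): b = 0

Step 5 divides both sides by (b - 1). However, since b = 1, we have (b - 1) = 0. Division by zero is undefined, making this step invalid.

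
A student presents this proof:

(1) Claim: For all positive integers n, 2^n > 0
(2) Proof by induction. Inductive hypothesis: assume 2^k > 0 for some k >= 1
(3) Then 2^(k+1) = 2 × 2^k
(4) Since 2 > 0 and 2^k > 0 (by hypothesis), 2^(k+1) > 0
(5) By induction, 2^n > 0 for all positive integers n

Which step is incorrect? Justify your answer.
Step 5: By induction, 2^n > 0 for all positive integers n

Step 5 concludes the proof by induction, but no base case was ever established. A valid induction proof requires: (1) a base case proving 2^1 > 0, and (2) an inductive step showing IF 2^k > 0 THEN 2^(k+1) > 0. Steps 2-4 correctly establish the inductive step, but without the base case the conclusion in step 5 does not follow.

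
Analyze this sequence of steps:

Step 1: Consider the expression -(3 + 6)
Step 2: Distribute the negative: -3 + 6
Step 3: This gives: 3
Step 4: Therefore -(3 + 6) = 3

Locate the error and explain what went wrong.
Step 2: Distribute the negative: -3 + 6

Step 2 incorrectly distributes the negative sign. The correct distribution is -(3 + 6) = -3 - 6 = -9. The negative must be applied to both terms, not just the first. The error treats -(3 + 6) as -3 + 6, which equals 3 instead of -9.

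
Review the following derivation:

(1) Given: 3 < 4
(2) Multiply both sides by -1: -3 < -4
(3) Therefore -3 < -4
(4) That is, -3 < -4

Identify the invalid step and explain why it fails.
Step 2: Multiply both sides by -1: -3 < -4

Step 2 multiplies both sides by -1 but fails to reverse the inequality sign. When multiplying (or dividing) an inequality by a negative number, the direction must be reversed. Since 3 < 4, we should get -3 > -4, i.e., -3 > -4.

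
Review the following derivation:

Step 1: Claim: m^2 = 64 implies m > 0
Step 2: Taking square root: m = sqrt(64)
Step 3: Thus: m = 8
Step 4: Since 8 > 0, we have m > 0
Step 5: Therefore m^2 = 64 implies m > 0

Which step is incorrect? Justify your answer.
Step 2: Taking square root: m = sqrt(64)

Step 2 takes the square root and assumes the positive root only. The equation m^2 = 64 actually has two solutions: m = 8 and m = -8. The proof silently assumes m > 0 without justification, then uses this assumption to conclude m > 0, which is circular. The counterexample m = -8 shows the claim is false.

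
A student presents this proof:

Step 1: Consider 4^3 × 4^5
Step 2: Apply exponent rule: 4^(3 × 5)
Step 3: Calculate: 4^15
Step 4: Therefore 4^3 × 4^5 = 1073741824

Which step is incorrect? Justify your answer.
Step 2: Apply exponent rule: 4^(3 × 5)

Step 2 incorrectly states that a^b × a^c = a^(b×c). The correct rule is a^b × a^c = a^(b+c). The actual value is 4^3 × 4^5 = 4^8 = 65536, not 4^15 = 1073741824.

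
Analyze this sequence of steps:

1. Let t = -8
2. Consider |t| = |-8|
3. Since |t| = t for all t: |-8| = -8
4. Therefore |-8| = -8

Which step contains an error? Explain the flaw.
Step 3: Since |t| = t for all t: |-8| = -8

Step 3 incorrectly states that |t| = t for all t. The correct definition is |t| = t when t >= 0, and |t| = -t when t < 0. Since -8 < 0, we have |-8| = -(-8) = 8, not -8.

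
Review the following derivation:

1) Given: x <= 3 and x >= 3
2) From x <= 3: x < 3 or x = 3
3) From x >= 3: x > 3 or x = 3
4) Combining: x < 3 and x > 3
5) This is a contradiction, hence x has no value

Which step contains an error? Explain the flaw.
Step 4: Combining: x < 3 and x > 3

Step 4 incorrectly combines the conditions. From x <= 3 and x >= 3, the intersection is x = 3. The error treats the 'or' cases as 'and' requirements. The correct conclusion is that x = 3 is the unique solution, not that no solution exists.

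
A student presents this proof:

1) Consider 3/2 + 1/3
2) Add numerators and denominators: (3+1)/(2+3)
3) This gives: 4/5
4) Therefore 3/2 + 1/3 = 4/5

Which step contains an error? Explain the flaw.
Step 2: Add numerators and denominators: (3+1)/(2+3)

Step 2 incorrectly adds fractions by separately adding numerators and denominators. This is wrong. The correct method requires a common denominator: 3/2 + 1/3 = (3×3 + 1×2)/(2×3) = 11/6 = 11/6. The method used gives 4/5, which is different.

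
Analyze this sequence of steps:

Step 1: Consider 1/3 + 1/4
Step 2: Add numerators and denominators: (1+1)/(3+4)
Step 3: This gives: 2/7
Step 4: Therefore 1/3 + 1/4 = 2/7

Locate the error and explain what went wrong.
Step 2: Add numerators and denominators: (1+1)/(3+4)

Step 2 incorrectly adds fractions by separately adding numerators and denominators. This is wrong. The correct method requires a common denominator: 1/3 + 1/4 = (1×4 + 1×3)/(3×4) = 7/12 = 7/12. The method used gives 2/7, which is different.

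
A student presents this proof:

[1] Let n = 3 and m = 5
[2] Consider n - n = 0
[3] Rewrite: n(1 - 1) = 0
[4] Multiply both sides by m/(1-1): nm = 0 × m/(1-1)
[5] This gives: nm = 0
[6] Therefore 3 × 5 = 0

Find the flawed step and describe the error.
Step 4: Multiply both sides by m/(1-1): nm = 0 × m/(1-1)

Step 4 multiplies both sides by m/(1-1). However, 1-1 = 0, so this is multiplication by m/0, which is undefined. We cannot multiply by an undefined expression.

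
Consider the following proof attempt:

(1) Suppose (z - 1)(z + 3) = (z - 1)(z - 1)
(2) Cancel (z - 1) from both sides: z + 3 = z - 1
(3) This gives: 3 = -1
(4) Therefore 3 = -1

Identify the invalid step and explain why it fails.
Step 2: Cancel (z - 1) from both sides: z + 3 = z - 1

Step 2 cancels (z - 1) from both sides. This is only valid if (z - 1) ≠ 0, i.e., z ≠ 1. When z = 1, both sides equal zero regardless of the other factors. The correct approach requires considering z = 1 as a separate case.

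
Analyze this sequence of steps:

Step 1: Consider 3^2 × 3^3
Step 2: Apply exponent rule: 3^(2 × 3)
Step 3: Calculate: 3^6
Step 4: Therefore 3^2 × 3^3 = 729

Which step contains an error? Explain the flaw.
Step 2: Apply exponent rule: 3^(2 × 3)

Step 2 incorrectly states that a^b × a^c = a^(b×c). The correct rule is a^b × a^c = a^(b+c). The actual value is 3^2 × 3^3 = 3^5 = 243, not 3^6 = 729.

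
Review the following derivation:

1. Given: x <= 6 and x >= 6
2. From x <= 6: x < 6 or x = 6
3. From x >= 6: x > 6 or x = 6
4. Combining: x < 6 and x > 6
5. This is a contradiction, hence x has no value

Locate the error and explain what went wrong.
Step 4: Combining: x < 6 and x > 6

Step 4 incorrectly combines the conditions. From x <= 6 and x >= 6, the intersection is x = 6. The error treats the 'or' cases as 'and' requirements. The correct conclusion is that x = 6 is the unique solution, not that no solution exists.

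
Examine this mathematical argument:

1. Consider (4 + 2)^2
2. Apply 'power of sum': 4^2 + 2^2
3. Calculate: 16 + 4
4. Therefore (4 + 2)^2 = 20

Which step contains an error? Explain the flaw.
Step 2: Apply 'power of sum': 4^2 + 2^2

Step 2 incorrectly applies a non-existent rule '(a+b)^n = a^n + b^n'. This is false in general. The correct expansion uses the binomial theorem. The actual value is (4 + 2)^2 = 6^2 = 36, not 20.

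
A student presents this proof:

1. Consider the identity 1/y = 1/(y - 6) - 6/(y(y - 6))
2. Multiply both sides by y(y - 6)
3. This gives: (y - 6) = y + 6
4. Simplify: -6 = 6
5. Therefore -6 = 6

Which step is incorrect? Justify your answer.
Step 3: This gives: (y - 6) = y + 6

Step 3 makes a sign error when clearing denominators. Multiplying -6/(y(y - 6)) by y(y - 6) gives -6, not +6. The correct result is (y - 6) = y - 6, which is trivially true, not (y - 6) = y + 6. (Step 1 is a valid identity: 1/(y - 6) - 6/(y(y - 6)) = (y - 6)/(y(y - 6)) = 1/y.)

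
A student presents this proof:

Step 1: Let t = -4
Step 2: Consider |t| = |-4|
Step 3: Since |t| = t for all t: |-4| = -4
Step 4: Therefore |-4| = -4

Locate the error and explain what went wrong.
Step 3: Since |t| = t for all t: |-4| = -4

Step 3 incorrectly states that |t| = t for all t. The correct definition is |t| = t when t >= 0, and |t| = -t when t < 0. Since -4 < 0, we have |-4| = -(-4) = 4, not -4.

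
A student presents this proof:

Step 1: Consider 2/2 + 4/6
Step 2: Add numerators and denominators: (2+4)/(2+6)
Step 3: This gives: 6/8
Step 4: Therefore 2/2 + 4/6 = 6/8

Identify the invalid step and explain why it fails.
Step 2: Add numerators and denominators: (2+4)/(2+6)

Step 2 incorrectly adds fractions by separately adding numerators and denominators. This is wrong. The correct method requires a common denominator: 2/2 + 4/6 = (2×6 + 4×2)/(2×6) = 20/12 = 5/3. The method used gives 6/8, which is different.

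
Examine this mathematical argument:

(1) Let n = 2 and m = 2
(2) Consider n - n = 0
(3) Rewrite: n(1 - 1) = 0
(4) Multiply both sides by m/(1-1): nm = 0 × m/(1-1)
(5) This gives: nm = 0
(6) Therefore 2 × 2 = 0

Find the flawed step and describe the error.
Step 4: Multiply both sides by m/(1-1): nm = 0 × m/(1-1)

Step 4 multiplies both sides by m/(1-1). However, 1-1 = 0, so this is multiplication by m/0, which is undefined. We cannot multiply by an undefined expression.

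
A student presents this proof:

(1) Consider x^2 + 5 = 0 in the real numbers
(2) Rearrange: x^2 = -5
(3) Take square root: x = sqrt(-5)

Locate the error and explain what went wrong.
Step 3: Take square root: x = sqrt(-5)

Step 3 takes the square root of -5, which is negative. In the real number system, the square root of a negative number is undefined. The equation x^2 + 5 = 0 has no real solutions. Square roots of negative numbers only exist in the complex numbers.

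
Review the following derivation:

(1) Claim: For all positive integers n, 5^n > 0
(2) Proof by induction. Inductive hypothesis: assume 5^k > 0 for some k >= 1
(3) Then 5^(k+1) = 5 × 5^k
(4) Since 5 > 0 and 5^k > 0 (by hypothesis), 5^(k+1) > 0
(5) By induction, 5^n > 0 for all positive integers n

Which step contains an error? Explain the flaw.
Step 5: By induction, 5^n > 0 for all positive integers n

Step 5 concludes the proof by induction, but no base case was ever established. A valid induction proof requires: (1) a base case proving 5^1 > 0, and (2) an inductive step showing IF 5^k > 0 THEN 5^(k+1) > 0. Steps 2-4 correctly establish the inductive step, but without the base case the conclusion in step 5 does not follow.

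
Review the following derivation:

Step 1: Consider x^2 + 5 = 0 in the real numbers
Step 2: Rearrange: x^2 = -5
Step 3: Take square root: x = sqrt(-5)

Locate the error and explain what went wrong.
Step 3: Take square root: x = sqrt(-5)

Step 3 takes the square root of -5, which is negative. In the real number system, the square root of a negative number is undefined. The equation x^2 + 5 = 0 has no real solutions. Square roots of negative numbers only exist in the complex numbers.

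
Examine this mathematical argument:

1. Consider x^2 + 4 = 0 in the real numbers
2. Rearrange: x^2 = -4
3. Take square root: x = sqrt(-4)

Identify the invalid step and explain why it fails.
Step 3: Take square root: x = sqrt(-4)

Step 3 takes the square root of -4, which is negative. In the real number system, the square root of a negative number is undefined. The equation x^2 + 4 = 0 has no real solutions. Square roots of negative numbers only exist in the complex numbers.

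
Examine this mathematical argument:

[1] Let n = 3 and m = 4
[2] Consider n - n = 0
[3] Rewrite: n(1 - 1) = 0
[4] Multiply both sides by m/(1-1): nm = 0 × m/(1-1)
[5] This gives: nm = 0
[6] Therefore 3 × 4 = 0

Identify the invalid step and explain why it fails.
Step 4: Multiply both sides by m/(1-1): nm = 0 × m/(1-1)

Step 4 multiplies both sides by m/(1-1). However, 1-1 = 0, so this is multiplication by m/0, which is undefined. We cannot multiply by an undefined expression.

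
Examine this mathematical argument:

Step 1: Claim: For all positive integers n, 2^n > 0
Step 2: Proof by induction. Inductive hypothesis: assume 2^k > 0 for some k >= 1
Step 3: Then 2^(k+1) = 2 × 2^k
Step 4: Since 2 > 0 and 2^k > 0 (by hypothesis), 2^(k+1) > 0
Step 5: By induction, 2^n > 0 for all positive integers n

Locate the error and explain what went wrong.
Step 5: By induction, 2^n > 0 for all positive integers n

Step 5 concludes the proof by induction, but no base case was ever established. A valid induction proof requires: (1) a base case proving 2^1 > 0, and (2) an inductive step showing IF 2^k > 0 THEN 2^(k+1) > 0. Steps 2-4 correctly establish the inductive step, but without the base case the conclusion in step 5 does not follow.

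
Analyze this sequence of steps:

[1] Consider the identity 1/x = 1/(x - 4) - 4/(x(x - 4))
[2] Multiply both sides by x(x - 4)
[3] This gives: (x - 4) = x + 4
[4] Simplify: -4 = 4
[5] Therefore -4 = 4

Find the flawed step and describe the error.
Step 3: This gives: (x - 4) = x + 4

Step 3 makes a sign error when clearing denominators. Multiplying -4/(x(x - 4)) by x(x - 4) gives -4, not +4. The correct result is (x - 4) = x - 4, which is trivially true, not (x - 4) = x + 4. (Step 1 is a valid identity: 1/(x - 4) - 4/(x(x - 4)) = (x - 4)/(x(x - 4)) = 1/x.)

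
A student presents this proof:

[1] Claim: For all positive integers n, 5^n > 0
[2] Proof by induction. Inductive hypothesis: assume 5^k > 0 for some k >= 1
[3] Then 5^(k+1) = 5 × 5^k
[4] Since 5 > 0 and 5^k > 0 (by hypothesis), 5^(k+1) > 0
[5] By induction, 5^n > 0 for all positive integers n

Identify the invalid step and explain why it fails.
Step 5: By induction, 5^n > 0 for all positive integers n

Step 5 concludes the proof by induction, but no base case was ever established. A valid induction proof requires: (1) a base case proving 5^1 > 0, and (2) an inductive step showing IF 5^k > 0 THEN 5^(k+1) > 0. Steps 2-4 correctly establish the inductive step, but without the base case the conclusion in step 5 does not follow.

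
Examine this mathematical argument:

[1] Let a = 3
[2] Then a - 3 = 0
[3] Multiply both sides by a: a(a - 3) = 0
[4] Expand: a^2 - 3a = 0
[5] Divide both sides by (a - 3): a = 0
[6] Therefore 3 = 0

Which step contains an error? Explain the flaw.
Step 5: Divide both sides by (a - 3): a = 0

Step 5 divides both sides by (a - 3). However, since a = 3, we have (a - 3) = 0. Division by zero is undefined, making this step invalid.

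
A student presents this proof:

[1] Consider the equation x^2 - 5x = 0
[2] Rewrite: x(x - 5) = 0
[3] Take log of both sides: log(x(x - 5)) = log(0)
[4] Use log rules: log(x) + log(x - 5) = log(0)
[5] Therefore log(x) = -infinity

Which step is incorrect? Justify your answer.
Step 3: Take log of both sides: log(x(x - 5)) = log(0)

Step 3 takes the logarithm of both sides, resulting in log(0) on the right side. The logarithm is only defined for positive numbers; log(0) is undefined (approaches negative infinity). This operation is invalid.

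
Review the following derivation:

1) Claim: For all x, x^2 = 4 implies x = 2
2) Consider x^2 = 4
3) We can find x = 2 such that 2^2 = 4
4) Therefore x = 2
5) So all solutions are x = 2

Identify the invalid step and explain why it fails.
Step 4: Therefore x = 2

Step 4 incorrectly concludes that x = 2 is the only solution. The proof shows that x = 2 is A solution (existence), but does not show it is the ONLY solution (uniqueness). In fact, x = -2 is also a solution since (-2)^2 = 4. Finding one solution doesn't prove there are no others.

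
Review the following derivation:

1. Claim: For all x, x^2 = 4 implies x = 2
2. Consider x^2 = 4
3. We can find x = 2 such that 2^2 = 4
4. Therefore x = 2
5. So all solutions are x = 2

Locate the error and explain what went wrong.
Step 4: Therefore x = 2

Step 4 incorrectly concludes that x = 2 is the only solution. The proof shows that x = 2 is A solution (existence), but does not show it is the ONLY solution (uniqueness). In fact, x = -2 is also a solution since (-2)^2 = 4. Finding one solution doesn't prove there are no others.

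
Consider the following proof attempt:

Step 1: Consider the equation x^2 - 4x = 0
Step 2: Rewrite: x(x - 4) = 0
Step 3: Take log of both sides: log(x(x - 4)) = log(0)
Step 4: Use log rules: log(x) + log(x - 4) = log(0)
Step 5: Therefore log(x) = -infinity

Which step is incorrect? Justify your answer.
Step 3: Take log of both sides: log(x(x - 4)) = log(0)

Step 3 takes the logarithm of both sides, resulting in log(0) on the right side. The logarithm is only defined for positive numbers; log(0) is undefined (approaches negative infinity). This operation is invalid.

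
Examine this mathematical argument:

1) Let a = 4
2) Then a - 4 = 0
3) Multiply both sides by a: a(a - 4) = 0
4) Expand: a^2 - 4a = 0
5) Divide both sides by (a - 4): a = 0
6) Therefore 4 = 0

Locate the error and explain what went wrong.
Step 5: Divide both sides by (a - 4): a = 0

Step 5 divides both sides by (a - 4). However, since a = 4, we have (a - 4) = 0. Division by zero is undefined, making this step invalid.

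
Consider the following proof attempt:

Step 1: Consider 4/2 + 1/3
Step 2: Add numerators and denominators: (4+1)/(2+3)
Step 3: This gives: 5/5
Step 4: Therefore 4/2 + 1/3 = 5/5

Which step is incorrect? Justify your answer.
Step 2: Add numerators and denominators: (4+1)/(2+3)

Step 2 incorrectly adds fractions by separately adding numerators and denominators. This is wrong. The correct method requires a common denominator: 4/2 + 1/3 = (4×3 + 1×2)/(2×3) = 14/6 = 7/3. The method used gives 5/5, which is different.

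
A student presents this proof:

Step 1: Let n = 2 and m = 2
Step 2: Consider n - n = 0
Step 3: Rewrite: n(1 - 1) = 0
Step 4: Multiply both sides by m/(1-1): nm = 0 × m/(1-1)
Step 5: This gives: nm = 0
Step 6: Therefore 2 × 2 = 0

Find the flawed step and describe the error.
Step 4: Multiply both sides by m/(1-1): nm = 0 × m/(1-1)

Step 4 multiplies both sides by m/(1-1). However, 1-1 = 0, so this is multiplication by m/0, which is undefined. We cannot multiply by an undefined expression.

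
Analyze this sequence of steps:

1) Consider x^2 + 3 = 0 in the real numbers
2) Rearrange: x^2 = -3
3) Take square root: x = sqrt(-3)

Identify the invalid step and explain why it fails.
Step 3: Take square root: x = sqrt(-3)

Step 3 takes the square root of -3, which is negative. In the real number system, the square root of a negative number is undefined. The equation x^2 + 3 = 0 has no real solutions. Square roots of negative numbers only exist in the complex numbers.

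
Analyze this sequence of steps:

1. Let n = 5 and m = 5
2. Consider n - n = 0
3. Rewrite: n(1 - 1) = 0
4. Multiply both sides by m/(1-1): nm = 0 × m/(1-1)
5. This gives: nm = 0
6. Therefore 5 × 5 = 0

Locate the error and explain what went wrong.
Step 4: Multiply both sides by m/(1-1): nm = 0 × m/(1-1)

Step 4 multiplies both sides by m/(1-1). However, 1-1 = 0, so this is multiplication by m/0, which is undefined. We cannot multiply by an undefined expression.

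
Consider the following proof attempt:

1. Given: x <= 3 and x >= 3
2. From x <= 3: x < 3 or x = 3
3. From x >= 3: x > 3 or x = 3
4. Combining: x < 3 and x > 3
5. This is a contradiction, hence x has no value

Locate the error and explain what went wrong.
Step 4: Combining: x < 3 and x > 3

Step 4 incorrectly combines the conditions. From x <= 3 and x >= 3, the intersection is x = 3. The error treats the 'or' cases as 'and' requirements. The correct conclusion is that x = 3 is the unique solution, not that no solution exists.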